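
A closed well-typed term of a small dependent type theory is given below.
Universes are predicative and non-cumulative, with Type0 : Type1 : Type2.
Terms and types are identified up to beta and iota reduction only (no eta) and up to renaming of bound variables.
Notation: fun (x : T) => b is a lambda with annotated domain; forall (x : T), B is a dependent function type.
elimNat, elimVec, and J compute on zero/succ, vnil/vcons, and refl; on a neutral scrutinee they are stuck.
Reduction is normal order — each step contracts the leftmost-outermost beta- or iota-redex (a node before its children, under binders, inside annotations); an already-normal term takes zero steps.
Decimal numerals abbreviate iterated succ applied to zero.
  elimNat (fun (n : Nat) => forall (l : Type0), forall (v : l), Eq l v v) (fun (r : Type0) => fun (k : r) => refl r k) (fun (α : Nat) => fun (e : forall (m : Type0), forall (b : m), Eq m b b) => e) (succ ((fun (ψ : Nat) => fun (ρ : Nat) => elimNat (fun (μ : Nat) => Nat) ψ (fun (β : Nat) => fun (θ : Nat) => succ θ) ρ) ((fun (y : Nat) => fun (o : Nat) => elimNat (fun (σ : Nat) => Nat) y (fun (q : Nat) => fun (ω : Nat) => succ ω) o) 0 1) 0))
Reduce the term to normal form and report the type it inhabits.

resulting normal form:
  fun (n : Type0) => fun (l : n) => refl n l
the term's type:
  forall (n : Type0), forall (l : n), Eq n l l


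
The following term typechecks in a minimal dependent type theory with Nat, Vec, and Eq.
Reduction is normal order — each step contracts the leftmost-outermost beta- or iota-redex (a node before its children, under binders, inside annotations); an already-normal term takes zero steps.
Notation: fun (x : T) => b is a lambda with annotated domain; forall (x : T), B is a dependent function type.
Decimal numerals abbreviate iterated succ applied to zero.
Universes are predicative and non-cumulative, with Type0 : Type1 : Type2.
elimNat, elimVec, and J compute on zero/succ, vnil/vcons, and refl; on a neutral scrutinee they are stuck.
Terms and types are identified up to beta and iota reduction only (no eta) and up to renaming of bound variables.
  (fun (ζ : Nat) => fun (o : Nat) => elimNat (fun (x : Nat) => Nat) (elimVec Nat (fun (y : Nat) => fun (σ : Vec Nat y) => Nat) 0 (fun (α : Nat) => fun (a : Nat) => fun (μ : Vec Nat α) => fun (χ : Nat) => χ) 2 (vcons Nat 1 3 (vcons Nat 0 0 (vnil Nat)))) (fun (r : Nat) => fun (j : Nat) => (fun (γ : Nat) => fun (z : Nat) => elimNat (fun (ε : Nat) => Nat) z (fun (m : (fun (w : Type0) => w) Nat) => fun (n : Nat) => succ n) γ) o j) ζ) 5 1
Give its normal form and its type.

resulting normal form:
  5
the term's type:
  Nat


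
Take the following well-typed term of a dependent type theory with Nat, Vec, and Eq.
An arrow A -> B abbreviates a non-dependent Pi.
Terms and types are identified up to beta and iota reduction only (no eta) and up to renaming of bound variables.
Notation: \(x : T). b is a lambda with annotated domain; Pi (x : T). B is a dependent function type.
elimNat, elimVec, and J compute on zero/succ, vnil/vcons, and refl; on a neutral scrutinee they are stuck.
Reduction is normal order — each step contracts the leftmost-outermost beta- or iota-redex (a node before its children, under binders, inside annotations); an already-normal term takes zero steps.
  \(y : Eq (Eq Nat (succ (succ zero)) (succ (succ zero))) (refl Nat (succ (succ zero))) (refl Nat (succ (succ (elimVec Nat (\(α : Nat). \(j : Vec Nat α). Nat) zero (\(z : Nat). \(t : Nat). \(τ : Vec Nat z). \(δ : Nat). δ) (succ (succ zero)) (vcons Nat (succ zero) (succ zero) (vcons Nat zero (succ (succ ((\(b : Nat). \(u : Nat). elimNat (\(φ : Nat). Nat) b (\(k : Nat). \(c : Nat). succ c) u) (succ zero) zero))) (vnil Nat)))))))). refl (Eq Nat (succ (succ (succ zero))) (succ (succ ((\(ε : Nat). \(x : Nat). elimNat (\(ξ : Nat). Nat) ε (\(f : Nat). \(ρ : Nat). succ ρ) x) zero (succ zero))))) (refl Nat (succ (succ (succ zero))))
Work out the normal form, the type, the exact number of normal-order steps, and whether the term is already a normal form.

resulting normal form:
  \(y : Eq (Eq Nat (succ (succ zero)) (succ (succ zero))) (refl Nat (succ (succ zero))) (refl Nat (succ (succ zero)))). refl (Eq Nat (succ (succ (succ zero))) (succ (succ (succ zero)))) (refl Nat (succ (succ (succ zero))))
inferred type:
  Eq (Eq Nat (succ (succ zero)) (succ (succ zero))) (refl Nat (succ (succ zero))) (refl Nat (succ (succ zero))) -> Eq (Eq Nat (succ (succ (succ zero))) (succ (succ (succ zero)))) (refl Nat (succ (succ (succ zero)))) (refl Nat (succ (succ (succ zero))))
normal-order step count: 17
started in normal form: no
first redex: an elimVec iota-redex


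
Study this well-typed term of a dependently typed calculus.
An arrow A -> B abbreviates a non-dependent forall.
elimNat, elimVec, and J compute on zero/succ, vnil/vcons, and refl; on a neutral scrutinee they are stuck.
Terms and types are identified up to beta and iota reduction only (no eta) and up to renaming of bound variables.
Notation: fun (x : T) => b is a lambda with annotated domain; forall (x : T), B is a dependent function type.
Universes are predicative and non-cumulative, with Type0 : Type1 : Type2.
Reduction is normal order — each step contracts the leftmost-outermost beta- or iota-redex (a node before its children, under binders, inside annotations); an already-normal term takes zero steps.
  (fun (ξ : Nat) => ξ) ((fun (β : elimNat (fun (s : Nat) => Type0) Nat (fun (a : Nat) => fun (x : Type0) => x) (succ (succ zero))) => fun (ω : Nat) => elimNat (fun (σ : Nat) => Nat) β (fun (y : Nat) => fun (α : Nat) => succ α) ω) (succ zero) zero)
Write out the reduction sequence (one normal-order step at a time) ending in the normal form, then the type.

normal-order reduction:
  (fun (ξ : Nat) => ξ) ((fun (β : elimNat (fun (s : Nat) => Type0) Nat (fun (a : Nat) => fun (x : Type0) => x) (succ (succ zero))) => fun (ω : Nat) => elimNat (fun (σ : Nat) => Nat) β (fun (y : Nat) => fun (α : Nat) => succ α) ω) (succ zero) zero)
  ~> (fun (ξ : elimNat (fun (β : Nat) => Type0) Nat (fun (s : Nat) => fun (a : Type0) => a) (succ (succ zero))) => fun (x : Nat) => elimNat (fun (ω : Nat) => Nat) ξ (fun (σ : Nat) => fun (y : Nat) => succ y) x) (succ zero) zero
  ~> (fun (ξ : Nat) => elimNat (fun (β : Nat) => Nat) (succ zero) (fun (s : Nat) => fun (a : Nat) => succ a) ξ) zero
  ~> elimNat (fun (ξ : Nat) => Nat) (succ zero) (fun (β : Nat) => fun (s : Nat) => succ s) zero
  ~> succ zero
the term's type:
  Nat


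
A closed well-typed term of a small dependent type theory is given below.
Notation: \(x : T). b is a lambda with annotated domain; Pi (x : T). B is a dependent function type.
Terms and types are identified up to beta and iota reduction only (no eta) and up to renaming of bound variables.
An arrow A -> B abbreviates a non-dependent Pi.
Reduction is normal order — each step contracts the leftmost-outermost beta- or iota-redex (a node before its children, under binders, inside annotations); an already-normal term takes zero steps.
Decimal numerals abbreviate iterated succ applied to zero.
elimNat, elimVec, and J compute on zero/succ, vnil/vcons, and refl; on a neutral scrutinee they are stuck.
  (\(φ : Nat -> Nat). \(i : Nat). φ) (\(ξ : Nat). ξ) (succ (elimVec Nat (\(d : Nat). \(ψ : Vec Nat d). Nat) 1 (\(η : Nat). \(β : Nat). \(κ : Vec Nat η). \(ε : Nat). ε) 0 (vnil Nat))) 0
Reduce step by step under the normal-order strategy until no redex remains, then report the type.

normal-order reduction sequence:
  (\(φ : Nat -> Nat). \(i : Nat). φ) (\(ξ : Nat). ξ) (succ (elimVec Nat (\(d : Nat). \(ψ : Vec Nat d). Nat) 1 (\(η : Nat). \(β : Nat). \(κ : Vec Nat η). \(ε : Nat). ε) 0 (vnil Nat))) 0
  ~> (\(φ : Nat). \(i : Nat). i) (succ (elimVec Nat (\(ξ : Nat). \(d : Vec Nat ξ). Nat) 1 (\(ψ : Nat). \(η : Nat). \(β : Vec Nat ψ). \(κ : Nat). κ) 0 (vnil Nat))) 0
  ~> (\(φ : Nat). φ) 0
  ~> 0
type:
  Nat


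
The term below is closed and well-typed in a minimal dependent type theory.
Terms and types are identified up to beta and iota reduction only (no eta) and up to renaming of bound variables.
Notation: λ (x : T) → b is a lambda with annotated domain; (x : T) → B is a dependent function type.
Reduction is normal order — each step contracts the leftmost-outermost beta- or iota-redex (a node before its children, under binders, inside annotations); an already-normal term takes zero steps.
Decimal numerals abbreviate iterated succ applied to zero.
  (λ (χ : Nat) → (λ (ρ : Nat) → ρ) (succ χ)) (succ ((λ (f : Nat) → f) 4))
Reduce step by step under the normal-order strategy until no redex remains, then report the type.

reduction (normal order):
  (λ (χ : Nat) → (λ (ρ : Nat) → ρ) (succ χ)) (succ ((λ (f : Nat) → f) 4))
  ~> (λ (χ : Nat) → χ) (succ (succ ((λ (ρ : Nat) → ρ) 4)))
  ~> succ (succ ((λ (χ : Nat) → χ) 4))
  ~> 6
type:
  Nat


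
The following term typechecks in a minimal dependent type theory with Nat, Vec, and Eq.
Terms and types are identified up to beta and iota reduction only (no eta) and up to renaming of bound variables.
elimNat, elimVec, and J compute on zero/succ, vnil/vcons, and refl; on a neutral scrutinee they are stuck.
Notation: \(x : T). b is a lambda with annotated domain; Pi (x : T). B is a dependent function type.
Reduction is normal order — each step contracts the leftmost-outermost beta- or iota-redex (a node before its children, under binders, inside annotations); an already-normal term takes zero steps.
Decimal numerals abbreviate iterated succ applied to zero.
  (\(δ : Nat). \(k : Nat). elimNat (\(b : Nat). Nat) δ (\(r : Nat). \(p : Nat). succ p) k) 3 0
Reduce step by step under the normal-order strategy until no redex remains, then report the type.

normal-order reduction sequence:
  (\(δ : Nat). \(k : Nat). elimNat (\(b : Nat). Nat) δ (\(r : Nat). \(p : Nat). succ p) k) 3 0
  ~> (\(δ : Nat). elimNat (\(k : Nat). Nat) 3 (\(b : Nat). \(r : Nat). succ r) δ) 0
  ~> elimNat (\(δ : Nat). Nat) 3 (\(k : Nat). \(b : Nat). succ b) 0
  ~> 3
the term's type:
  Nat


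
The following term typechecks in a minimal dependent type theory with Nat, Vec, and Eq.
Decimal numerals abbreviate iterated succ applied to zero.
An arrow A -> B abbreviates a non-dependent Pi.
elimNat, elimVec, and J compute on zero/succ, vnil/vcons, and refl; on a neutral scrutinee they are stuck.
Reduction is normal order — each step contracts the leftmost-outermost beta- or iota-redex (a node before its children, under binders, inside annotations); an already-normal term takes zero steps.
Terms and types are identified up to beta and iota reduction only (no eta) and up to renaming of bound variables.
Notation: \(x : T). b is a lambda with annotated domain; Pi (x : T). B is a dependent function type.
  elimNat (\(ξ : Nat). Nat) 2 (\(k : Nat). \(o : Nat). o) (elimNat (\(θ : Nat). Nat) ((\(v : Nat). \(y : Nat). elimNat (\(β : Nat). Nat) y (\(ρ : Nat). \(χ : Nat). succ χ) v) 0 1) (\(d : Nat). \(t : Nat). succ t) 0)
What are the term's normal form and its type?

reduced normal form:
  2
type:
  Nat
observation: 8 normal-order steps normalize the term, beginning with an elimNat iota-redex.


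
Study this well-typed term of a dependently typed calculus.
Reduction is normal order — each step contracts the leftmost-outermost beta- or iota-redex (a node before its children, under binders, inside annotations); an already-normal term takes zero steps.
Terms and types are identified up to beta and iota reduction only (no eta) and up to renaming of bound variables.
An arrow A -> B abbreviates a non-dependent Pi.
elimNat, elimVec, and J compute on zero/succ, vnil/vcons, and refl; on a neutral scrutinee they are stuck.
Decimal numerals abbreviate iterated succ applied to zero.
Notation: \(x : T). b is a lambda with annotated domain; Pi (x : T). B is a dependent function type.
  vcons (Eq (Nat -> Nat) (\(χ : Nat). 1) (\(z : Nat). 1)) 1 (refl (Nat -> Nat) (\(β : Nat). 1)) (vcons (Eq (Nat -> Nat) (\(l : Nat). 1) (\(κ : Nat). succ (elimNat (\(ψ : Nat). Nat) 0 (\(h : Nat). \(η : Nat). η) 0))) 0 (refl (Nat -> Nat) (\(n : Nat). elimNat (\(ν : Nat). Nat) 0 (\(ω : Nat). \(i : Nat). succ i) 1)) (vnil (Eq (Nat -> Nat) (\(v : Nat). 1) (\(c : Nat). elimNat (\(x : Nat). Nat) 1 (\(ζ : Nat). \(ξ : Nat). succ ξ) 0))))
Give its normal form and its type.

reduced normal form:
  vcons (Eq (Nat -> Nat) (\(χ : Nat). 1) (\(z : Nat). 1)) 1 (refl (Nat -> Nat) (\(β : Nat). 1)) (vcons (Eq (Nat -> Nat) (\(l : Nat). 1) (\(κ : Nat). 1)) 0 (refl (Nat -> Nat) (\(ψ : Nat). 1)) (vnil (Eq (Nat -> Nat) (\(h : Nat). 1) (\(η : Nat). 1))))
the term's type:
  Vec (Eq (Nat -> Nat) (\(χ : Nat). 1) (\(z : Nat). 1)) 2
observation: the first redex contracted is an elimNat iota-redex; the normal form is reached in 6 normal-order steps.


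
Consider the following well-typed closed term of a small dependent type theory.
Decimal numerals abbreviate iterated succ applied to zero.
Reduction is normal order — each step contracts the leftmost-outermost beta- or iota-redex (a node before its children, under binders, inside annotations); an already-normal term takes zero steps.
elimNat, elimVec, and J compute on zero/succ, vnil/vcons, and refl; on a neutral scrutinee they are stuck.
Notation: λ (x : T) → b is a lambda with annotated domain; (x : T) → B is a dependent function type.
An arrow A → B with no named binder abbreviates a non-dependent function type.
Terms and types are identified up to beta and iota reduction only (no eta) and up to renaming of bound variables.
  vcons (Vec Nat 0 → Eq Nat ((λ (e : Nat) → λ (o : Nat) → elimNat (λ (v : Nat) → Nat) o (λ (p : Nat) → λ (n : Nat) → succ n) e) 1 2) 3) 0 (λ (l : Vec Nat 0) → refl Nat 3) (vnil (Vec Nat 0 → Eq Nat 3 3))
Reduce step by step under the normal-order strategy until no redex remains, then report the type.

reduction (normal order):
  vcons (Vec Nat 0 → Eq Nat ((λ (e : Nat) → λ (o : Nat) → elimNat (λ (v : Nat) → Nat) o (λ (p : Nat) → λ (n : Nat) → succ n) e) 1 2) 3) 0 (λ (l : Vec Nat 0) → refl Nat 3) (vnil (Vec Nat 0 → Eq Nat 3 3))
  ~> vcons (Vec Nat 0 → Eq Nat ((λ (e : Nat) → elimNat (λ (o : Nat) → Nat) e (λ (v : Nat) → λ (p : Nat) → succ p) 1) 2) 3) 0 (λ (n : Vec Nat 0) → refl Nat 3) (vnil (Vec Nat 0 → Eq Nat 3 3))
  ~> vcons (Vec Nat 0 → Eq Nat (elimNat (λ (e : Nat) → Nat) 2 (λ (o : Nat) → λ (v : Nat) → succ v) 1) 3) 0 (λ (p : Vec Nat 0) → refl Nat 3) (vnil (Vec Nat 0 → Eq Nat 3 3))
  ~> vcons (Vec Nat 0 → Eq Nat ((λ (e : Nat) → λ (o : Nat) → succ o) 0 (elimNat (λ (v : Nat) → Nat) 2 (λ (p : Nat) → λ (n : Nat) → succ n) 0)) 3) 0 (λ (l : Vec Nat 0) → refl Nat 3) (vnil (Vec Nat 0 → Eq Nat 3 3))
  ~> vcons (Vec Nat 0 → Eq Nat ((λ (e : Nat) → succ e) (elimNat (λ (o : Nat) → Nat) 2 (λ (v : Nat) → λ (p : Nat) → succ p) 0)) 3) 0 (λ (n : Vec Nat 0) → refl Nat 3) (vnil (Vec Nat 0 → Eq Nat 3 3))
  ~> vcons (Vec Nat 0 → Eq Nat (succ (elimNat (λ (e : Nat) → Nat) 2 (λ (o : Nat) → λ (v : Nat) → succ v) 0)) 3) 0 (λ (p : Vec Nat 0) → refl Nat 3) (vnil (Vec Nat 0 → Eq Nat 3 3))
  ~> vcons (Vec Nat 0 → Eq Nat 3 3) 0 (λ (e : Vec Nat 0) → refl Nat 3) (vnil (Vec Nat 0 → Eq Nat 3 3))
the term's type:
  Vec (Vec Nat 0 → Eq Nat 3 3) 1


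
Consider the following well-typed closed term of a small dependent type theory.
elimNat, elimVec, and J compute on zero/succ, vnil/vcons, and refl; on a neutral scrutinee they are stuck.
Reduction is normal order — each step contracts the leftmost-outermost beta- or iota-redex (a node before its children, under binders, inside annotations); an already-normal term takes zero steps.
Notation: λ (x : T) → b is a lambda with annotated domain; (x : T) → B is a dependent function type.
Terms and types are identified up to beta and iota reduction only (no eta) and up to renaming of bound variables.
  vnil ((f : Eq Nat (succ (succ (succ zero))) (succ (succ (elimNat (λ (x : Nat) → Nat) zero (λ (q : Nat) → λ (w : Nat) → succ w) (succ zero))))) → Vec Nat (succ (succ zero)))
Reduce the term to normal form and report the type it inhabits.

reduced normal form:
  vnil ((f : Eq Nat (succ (succ (succ zero))) (succ (succ (succ zero)))) → Vec Nat (succ (succ zero)))
the term's type:
  Vec ((f : Eq Nat (succ (succ (succ zero))) (succ (succ (succ zero)))) → Vec Nat (succ (succ zero))) zero
observation: normalization takes exactly 4 steps under the normal-order strategy.


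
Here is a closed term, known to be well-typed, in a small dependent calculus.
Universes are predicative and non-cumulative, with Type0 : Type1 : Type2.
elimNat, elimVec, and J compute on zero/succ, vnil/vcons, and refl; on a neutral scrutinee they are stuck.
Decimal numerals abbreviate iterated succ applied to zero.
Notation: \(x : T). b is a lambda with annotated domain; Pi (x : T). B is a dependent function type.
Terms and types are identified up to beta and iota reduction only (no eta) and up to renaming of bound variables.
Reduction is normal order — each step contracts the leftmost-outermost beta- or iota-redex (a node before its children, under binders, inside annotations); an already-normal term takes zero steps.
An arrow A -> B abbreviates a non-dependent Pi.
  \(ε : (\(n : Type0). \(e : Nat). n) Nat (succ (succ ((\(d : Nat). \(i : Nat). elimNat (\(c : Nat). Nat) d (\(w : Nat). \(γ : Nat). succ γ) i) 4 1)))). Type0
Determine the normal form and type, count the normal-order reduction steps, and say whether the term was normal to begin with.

resulting normal form:
  \(ε : Nat). Type0
the term's type:
  Nat -> Type1
steps to reach normal form (normal order): 2
started in normal form: no
first redex: a beta-redex


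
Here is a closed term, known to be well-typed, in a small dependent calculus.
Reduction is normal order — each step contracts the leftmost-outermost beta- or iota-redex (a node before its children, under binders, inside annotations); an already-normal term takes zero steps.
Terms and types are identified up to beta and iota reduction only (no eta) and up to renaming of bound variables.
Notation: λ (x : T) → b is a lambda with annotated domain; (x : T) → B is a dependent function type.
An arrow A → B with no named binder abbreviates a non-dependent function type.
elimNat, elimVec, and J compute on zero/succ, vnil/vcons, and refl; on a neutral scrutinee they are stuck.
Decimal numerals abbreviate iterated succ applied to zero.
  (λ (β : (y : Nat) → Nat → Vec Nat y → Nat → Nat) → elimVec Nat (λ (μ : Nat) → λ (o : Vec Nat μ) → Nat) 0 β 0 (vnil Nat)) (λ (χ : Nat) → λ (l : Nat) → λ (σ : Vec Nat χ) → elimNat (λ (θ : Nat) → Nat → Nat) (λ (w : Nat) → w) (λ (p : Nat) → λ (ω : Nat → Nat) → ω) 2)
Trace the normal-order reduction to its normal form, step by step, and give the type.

normal-order reduction sequence:
  (λ (β : (y : Nat) → Nat → Vec Nat y → Nat → Nat) → elimVec Nat (λ (μ : Nat) → λ (o : Vec Nat μ) → Nat) 0 β 0 (vnil Nat)) (λ (χ : Nat) → λ (l : Nat) → λ (σ : Vec Nat χ) → elimNat (λ (θ : Nat) → Nat → Nat) (λ (w : Nat) → w) (λ (p : Nat) → λ (ω : Nat → Nat) → ω) 2)
  ~> elimVec Nat (λ (β : Nat) → λ (y : Vec Nat β) → Nat) 0 (λ (μ : Nat) → λ (o : Nat) → λ (χ : Vec Nat μ) → elimNat (λ (l : Nat) → Nat → Nat) (λ (σ : Nat) → σ) (λ (θ : Nat) → λ (w : Nat → Nat) → w) 2) 0 (vnil Nat)
  ~> 0
inferred type:
  Nat


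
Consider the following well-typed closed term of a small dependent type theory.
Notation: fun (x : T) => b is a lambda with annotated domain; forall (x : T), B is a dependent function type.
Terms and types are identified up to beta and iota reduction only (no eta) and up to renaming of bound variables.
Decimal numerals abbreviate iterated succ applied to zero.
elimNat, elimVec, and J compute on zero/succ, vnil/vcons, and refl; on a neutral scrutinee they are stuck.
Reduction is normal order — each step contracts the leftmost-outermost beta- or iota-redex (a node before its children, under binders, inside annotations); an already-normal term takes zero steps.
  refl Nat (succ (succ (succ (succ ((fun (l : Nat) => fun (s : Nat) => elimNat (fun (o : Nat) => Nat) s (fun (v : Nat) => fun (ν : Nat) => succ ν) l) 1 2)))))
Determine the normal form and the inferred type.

reduced normal form:
  refl Nat 7
inferred type:
  Eq Nat 7 7
observation: the leftmost-outermost redex is a beta-redex, and normalization takes 6 steps.


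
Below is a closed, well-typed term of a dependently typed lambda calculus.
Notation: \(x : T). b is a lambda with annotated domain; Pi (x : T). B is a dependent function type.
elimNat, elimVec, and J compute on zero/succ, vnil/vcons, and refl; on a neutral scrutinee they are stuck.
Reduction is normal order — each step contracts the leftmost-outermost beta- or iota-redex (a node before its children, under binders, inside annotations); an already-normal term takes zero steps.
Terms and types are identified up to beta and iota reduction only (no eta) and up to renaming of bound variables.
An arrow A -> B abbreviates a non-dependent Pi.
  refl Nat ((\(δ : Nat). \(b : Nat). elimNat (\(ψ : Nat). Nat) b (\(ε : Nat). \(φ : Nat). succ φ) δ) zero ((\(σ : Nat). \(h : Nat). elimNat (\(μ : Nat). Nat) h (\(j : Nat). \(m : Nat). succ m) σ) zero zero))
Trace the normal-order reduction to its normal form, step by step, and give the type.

normal-order reduction sequence:
  refl Nat ((\(δ : Nat). \(b : Nat). elimNat (\(ψ : Nat). Nat) b (\(ε : Nat). \(φ : Nat). succ φ) δ) zero ((\(σ : Nat). \(h : Nat). elimNat (\(μ : Nat). Nat) h (\(j : Nat). \(m : Nat). succ m) σ) zero zero))
  ~> refl Nat ((\(δ : Nat). elimNat (\(b : Nat). Nat) δ (\(ψ : Nat). \(ε : Nat). succ ε) zero) ((\(φ : Nat). \(σ : Nat). elimNat (\(h : Nat). Nat) σ (\(μ : Nat). \(j : Nat). succ j) φ) zero zero))
  ~> refl Nat (elimNat (\(δ : Nat). Nat) ((\(b : Nat). \(ψ : Nat). elimNat (\(ε : Nat). Nat) ψ (\(φ : Nat). \(σ : Nat). succ σ) b) zero zero) (\(h : Nat). \(μ : Nat). succ μ) zero)
  ~> refl Nat ((\(δ : Nat). \(b : Nat). elimNat (\(ψ : Nat). Nat) b (\(ε : Nat). \(φ : Nat). succ φ) δ) zero zero)
  ~> refl Nat ((\(δ : Nat). elimNat (\(b : Nat). Nat) δ (\(ψ : Nat). \(ε : Nat). succ ε) zero) zero)
  ~> refl Nat (elimNat (\(δ : Nat). Nat) zero (\(b : Nat). \(ψ : Nat). succ ψ) zero)
  ~> refl Nat zero
inferred type:
  Eq Nat zero zero


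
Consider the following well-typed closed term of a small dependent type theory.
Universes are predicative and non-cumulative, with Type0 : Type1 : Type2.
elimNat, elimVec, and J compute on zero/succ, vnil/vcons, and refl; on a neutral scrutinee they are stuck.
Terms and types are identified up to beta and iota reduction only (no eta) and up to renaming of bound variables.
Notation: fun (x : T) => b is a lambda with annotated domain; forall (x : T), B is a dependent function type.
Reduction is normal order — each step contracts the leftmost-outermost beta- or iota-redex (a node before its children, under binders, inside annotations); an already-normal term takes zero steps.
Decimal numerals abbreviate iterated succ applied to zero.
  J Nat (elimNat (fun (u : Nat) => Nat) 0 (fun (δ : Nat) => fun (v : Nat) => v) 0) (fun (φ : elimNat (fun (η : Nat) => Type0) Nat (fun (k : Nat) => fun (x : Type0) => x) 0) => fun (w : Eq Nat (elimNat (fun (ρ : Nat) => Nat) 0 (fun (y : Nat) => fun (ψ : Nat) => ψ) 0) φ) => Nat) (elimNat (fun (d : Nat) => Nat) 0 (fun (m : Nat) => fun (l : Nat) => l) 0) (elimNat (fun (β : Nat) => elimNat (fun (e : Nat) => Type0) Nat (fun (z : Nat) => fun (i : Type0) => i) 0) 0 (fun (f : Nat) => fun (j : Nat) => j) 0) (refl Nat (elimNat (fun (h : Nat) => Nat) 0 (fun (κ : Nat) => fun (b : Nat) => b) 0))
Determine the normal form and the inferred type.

reduced normal form:
  0
the term's type:
  Nat


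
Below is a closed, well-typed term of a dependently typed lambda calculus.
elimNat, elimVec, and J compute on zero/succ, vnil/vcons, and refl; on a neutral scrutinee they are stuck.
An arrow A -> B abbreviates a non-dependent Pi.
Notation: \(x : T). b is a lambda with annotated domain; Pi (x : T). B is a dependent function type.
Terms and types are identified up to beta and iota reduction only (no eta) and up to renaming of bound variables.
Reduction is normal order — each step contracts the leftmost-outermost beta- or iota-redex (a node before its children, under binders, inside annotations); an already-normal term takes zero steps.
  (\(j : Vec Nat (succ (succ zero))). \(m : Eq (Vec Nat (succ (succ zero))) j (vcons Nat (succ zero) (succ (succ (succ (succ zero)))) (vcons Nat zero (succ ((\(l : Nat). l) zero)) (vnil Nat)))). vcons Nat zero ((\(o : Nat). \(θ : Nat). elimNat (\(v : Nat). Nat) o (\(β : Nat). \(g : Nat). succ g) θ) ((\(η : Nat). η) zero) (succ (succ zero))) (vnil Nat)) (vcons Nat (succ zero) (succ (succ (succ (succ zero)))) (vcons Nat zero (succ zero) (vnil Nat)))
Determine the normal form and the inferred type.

normal form:
  \(j : Eq (Vec Nat (succ (succ zero))) (vcons Nat (succ zero) (succ (succ (succ (succ zero)))) (vcons Nat zero (succ zero) (vnil Nat))) (vcons Nat (succ zero) (succ (succ (succ (succ zero)))) (vcons Nat zero (succ zero) (vnil Nat)))). vcons Nat zero (succ (succ zero)) (vnil Nat)
the term's type:
  Eq (Vec Nat (succ (succ zero))) (vcons Nat (succ zero) (succ (succ (succ (succ zero)))) (vcons Nat zero (succ zero) (vnil Nat))) (vcons Nat (succ zero) (succ (succ (succ (succ zero)))) (vcons Nat zero (succ zero) (vnil Nat))) -> Vec Nat (succ zero)
observation: contracting a beta-redex first, the term normalizes in 12 steps.


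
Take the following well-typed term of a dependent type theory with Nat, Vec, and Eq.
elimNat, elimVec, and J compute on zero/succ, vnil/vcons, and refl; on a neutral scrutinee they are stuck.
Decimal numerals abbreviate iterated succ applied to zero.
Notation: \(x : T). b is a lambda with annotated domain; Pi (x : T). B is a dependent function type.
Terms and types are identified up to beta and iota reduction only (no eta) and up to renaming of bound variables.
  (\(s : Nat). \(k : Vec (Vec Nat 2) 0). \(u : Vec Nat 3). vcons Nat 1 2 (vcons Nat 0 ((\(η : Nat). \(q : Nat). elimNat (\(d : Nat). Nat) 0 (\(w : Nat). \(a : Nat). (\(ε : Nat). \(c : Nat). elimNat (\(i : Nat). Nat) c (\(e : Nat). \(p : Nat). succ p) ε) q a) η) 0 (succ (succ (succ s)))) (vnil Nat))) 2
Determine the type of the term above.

the term's type:
  Pi (s : Vec (Vec Nat 2) 0). Pi (k : Vec Nat 3). Vec Nat 2


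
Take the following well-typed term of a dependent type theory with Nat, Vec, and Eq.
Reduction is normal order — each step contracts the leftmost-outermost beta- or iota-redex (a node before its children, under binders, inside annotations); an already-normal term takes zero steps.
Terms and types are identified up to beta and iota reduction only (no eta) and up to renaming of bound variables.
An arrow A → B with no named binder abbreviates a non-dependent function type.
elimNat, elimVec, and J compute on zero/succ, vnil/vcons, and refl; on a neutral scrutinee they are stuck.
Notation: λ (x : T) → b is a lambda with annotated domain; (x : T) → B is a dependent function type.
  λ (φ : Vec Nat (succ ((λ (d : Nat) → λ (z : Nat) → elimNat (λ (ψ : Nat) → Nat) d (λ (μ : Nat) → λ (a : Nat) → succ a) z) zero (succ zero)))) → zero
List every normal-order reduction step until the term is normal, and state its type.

normal-order reduction sequence:
  λ (φ : Vec Nat (succ ((λ (d : Nat) → λ (z : Nat) → elimNat (λ (ψ : Nat) → Nat) d (λ (μ : Nat) → λ (a : Nat) → succ a) z) zero (succ zero)))) → zero
  ~> λ (φ : Vec Nat (succ ((λ (d : Nat) → elimNat (λ (z : Nat) → Nat) zero (λ (ψ : Nat) → λ (μ : Nat) → succ μ) d) (succ zero)))) → zero
  ~> λ (φ : Vec Nat (succ (elimNat (λ (d : Nat) → Nat) zero (λ (z : Nat) → λ (ψ : Nat) → succ ψ) (succ zero)))) → zero
  ~> λ (φ : Vec Nat (succ ((λ (d : Nat) → λ (z : Nat) → succ z) zero (elimNat (λ (ψ : Nat) → Nat) zero (λ (μ : Nat) → λ (a : Nat) → succ a) zero)))) → zero
  ~> λ (φ : Vec Nat (succ ((λ (d : Nat) → succ d) (elimNat (λ (z : Nat) → Nat) zero (λ (ψ : Nat) → λ (μ : Nat) → succ μ) zero)))) → zero
  ~> λ (φ : Vec Nat (succ (succ (elimNat (λ (d : Nat) → Nat) zero (λ (z : Nat) → λ (ψ : Nat) → succ ψ) zero)))) → zero
  ~> λ (φ : Vec Nat (succ (succ zero))) → zero
inferred type:
  Vec Nat (succ (succ zero)) → Nat


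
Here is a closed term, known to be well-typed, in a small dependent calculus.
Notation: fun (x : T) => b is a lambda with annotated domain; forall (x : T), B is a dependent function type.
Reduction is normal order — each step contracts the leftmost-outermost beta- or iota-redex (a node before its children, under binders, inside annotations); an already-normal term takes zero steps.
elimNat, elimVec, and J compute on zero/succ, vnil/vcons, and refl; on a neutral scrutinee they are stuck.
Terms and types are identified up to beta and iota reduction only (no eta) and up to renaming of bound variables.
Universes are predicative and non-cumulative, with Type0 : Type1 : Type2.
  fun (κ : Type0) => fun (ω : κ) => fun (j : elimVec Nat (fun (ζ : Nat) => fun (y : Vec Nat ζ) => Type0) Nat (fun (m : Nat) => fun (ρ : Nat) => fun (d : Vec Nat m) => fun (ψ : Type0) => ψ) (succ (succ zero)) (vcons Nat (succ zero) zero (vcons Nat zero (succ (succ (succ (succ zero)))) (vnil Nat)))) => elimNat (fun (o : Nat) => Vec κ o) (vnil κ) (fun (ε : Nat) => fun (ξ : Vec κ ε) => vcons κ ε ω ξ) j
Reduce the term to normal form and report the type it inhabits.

normal form:
  fun (κ : Type0) => fun (ω : κ) => fun (j : Nat) => elimNat (fun (ζ : Nat) => Vec κ ζ) (vnil κ) (fun (y : Nat) => fun (m : Vec κ y) => vcons κ y ω m) j
type:
  forall (κ : Type0), forall (ω : κ), forall (j : Nat), Vec κ j
observation: the first redex contracted is an elimVec iota-redex; the normal form is reached in 11 normal-order steps.


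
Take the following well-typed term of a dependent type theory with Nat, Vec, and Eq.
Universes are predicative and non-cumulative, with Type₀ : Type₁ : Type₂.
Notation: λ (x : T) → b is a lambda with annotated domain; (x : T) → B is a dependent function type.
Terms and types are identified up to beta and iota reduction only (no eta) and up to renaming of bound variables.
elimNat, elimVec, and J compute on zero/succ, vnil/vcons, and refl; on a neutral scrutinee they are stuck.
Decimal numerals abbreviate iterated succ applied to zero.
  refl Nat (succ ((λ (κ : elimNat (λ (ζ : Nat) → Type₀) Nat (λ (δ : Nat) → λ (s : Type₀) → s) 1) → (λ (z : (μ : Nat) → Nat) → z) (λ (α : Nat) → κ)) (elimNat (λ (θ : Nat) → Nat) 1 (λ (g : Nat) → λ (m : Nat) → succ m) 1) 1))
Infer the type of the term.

type:
  Eq Nat 3 3


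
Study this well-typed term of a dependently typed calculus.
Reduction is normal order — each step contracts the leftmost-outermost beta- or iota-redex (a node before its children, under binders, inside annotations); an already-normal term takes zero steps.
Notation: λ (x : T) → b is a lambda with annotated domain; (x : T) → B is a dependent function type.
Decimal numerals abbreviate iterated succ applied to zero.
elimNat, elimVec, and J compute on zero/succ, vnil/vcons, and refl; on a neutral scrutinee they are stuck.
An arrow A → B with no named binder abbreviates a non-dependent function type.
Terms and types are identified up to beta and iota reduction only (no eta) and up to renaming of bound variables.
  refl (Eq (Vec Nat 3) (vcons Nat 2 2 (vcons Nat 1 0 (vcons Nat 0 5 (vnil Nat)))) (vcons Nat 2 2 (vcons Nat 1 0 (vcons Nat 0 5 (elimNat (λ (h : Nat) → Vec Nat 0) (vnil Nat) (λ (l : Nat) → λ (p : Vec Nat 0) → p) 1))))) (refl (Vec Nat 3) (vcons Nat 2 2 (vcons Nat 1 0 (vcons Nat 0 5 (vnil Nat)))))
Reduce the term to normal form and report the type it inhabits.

resulting normal form:
  refl (Eq (Vec Nat 3) (vcons Nat 2 2 (vcons Nat 1 0 (vcons Nat 0 5 (vnil Nat)))) (vcons Nat 2 2 (vcons Nat 1 0 (vcons Nat 0 5 (vnil Nat))))) (refl (Vec Nat 3) (vcons Nat 2 2 (vcons Nat 1 0 (vcons Nat 0 5 (vnil Nat)))))
type:
  Eq (Eq (Vec Nat 3) (vcons Nat 2 2 (vcons Nat 1 0 (vcons Nat 0 5 (vnil Nat)))) (vcons Nat 2 2 (vcons Nat 1 0 (vcons Nat 0 5 (vnil Nat))))) (refl (Vec Nat 3) (vcons Nat 2 2 (vcons Nat 1 0 (vcons Nat 0 5 (vnil Nat))))) (refl (Vec Nat 3) (vcons Nat 2 2 (vcons Nat 1 0 (vcons Nat 0 5 (vnil Nat)))))


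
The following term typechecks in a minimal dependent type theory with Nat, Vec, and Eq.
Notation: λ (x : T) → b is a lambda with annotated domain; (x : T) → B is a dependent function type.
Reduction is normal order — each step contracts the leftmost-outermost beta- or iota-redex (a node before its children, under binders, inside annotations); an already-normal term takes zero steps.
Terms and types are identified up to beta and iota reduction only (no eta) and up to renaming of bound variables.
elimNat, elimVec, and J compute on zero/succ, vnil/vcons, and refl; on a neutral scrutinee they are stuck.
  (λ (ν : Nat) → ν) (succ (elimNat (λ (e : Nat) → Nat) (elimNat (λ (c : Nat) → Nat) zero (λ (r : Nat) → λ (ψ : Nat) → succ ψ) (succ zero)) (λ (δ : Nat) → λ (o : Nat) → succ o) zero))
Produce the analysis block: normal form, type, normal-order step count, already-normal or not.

normal form:
  succ (succ zero)
type:
  Nat
normal-order step count: 6
term was already normal: no
first redex: a beta-redex


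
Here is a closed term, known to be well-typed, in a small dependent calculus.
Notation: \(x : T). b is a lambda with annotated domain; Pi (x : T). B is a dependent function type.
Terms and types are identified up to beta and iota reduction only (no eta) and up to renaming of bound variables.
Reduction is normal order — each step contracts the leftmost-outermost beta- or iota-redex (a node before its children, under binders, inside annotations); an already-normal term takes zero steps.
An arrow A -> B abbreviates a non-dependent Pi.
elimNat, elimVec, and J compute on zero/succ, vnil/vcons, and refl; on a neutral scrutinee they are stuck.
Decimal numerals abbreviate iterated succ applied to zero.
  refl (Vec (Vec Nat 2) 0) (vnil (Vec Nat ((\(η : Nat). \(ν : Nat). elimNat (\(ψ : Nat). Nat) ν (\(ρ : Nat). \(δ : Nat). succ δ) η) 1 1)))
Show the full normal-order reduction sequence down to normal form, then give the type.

normal-order reduction:
  refl (Vec (Vec Nat 2) 0) (vnil (Vec Nat ((\(η : Nat). \(ν : Nat). elimNat (\(ψ : Nat). Nat) ν (\(ρ : Nat). \(δ : Nat). succ δ) η) 1 1)))
  ~> refl (Vec (Vec Nat 2) 0) (vnil (Vec Nat ((\(η : Nat). elimNat (\(ν : Nat). Nat) η (\(ψ : Nat). \(ρ : Nat). succ ρ) 1) 1)))
  ~> refl (Vec (Vec Nat 2) 0) (vnil (Vec Nat (elimNat (\(η : Nat). Nat) 1 (\(ν : Nat). \(ψ : Nat). succ ψ) 1)))
  ~> refl (Vec (Vec Nat 2) 0) (vnil (Vec Nat ((\(η : Nat). \(ν : Nat). succ ν) 0 (elimNat (\(ψ : Nat). Nat) 1 (\(ρ : Nat). \(δ : Nat). succ δ) 0))))
  ~> refl (Vec (Vec Nat 2) 0) (vnil (Vec Nat ((\(η : Nat). succ η) (elimNat (\(ν : Nat). Nat) 1 (\(ψ : Nat). \(ρ : Nat). succ ρ) 0))))
  ~> refl (Vec (Vec Nat 2) 0) (vnil (Vec Nat (succ (elimNat (\(η : Nat). Nat) 1 (\(ν : Nat). \(ψ : Nat). succ ψ) 0))))
  ~> refl (Vec (Vec Nat 2) 0) (vnil (Vec Nat 2))
inferred type:
  Eq (Vec (Vec Nat 2) 0) (vnil (Vec Nat 2)) (vnil (Vec Nat 2))


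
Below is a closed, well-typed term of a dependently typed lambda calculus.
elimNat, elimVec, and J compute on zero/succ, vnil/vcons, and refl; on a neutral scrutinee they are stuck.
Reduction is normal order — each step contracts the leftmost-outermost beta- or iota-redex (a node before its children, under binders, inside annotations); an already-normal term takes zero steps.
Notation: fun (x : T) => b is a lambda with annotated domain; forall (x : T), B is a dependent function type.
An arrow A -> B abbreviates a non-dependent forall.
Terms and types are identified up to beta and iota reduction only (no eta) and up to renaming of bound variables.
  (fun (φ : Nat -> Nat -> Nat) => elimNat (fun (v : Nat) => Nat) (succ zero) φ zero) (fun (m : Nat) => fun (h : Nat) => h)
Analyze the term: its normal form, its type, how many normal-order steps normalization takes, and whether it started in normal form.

reduced normal form:
  succ zero
type:
  Nat
reduction steps (normal order): 2
started in normal form: no
first contracted redex: a beta-redex


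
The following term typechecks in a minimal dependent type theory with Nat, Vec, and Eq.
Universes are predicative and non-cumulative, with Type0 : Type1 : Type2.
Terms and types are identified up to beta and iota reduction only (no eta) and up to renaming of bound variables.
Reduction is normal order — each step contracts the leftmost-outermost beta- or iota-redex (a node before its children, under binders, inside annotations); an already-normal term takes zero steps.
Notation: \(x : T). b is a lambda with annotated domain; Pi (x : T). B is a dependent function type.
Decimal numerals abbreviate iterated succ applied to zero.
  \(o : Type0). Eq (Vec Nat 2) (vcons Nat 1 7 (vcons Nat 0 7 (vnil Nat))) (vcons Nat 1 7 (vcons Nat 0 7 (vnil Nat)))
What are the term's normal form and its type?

reduced normal form:
  \(o : Type0). Eq (Vec Nat 2) (vcons Nat 1 7 (vcons Nat 0 7 (vnil Nat))) (vcons Nat 1 7 (vcons Nat 0 7 (vnil Nat)))
inferred type:
  Pi (o : Type0). Type0


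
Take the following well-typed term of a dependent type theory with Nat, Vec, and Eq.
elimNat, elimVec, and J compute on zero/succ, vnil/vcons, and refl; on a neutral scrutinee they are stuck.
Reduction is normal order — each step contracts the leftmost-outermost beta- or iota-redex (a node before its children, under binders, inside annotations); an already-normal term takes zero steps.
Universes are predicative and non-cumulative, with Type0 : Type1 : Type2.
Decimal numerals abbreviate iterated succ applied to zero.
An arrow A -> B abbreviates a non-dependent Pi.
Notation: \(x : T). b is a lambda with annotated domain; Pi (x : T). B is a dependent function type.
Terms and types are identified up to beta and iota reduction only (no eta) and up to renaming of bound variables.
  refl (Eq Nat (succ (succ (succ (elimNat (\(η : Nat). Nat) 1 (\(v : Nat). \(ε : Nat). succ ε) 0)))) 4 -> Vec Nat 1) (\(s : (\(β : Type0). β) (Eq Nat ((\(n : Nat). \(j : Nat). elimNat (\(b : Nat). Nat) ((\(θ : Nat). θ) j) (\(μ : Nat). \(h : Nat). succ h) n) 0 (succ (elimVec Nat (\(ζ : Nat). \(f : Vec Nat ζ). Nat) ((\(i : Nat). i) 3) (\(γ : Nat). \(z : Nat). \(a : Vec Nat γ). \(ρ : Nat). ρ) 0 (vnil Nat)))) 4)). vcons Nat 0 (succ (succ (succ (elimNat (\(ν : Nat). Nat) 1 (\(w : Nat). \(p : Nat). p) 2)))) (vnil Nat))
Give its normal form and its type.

resulting normal form:
  refl (Eq Nat 4 4 -> Vec Nat 1) (\(η : Eq Nat 4 4). vcons Nat 0 4 (vnil Nat))
type:
  Eq (Eq Nat 4 4 -> Vec Nat 1) (\(η : Eq Nat 4 4). vcons Nat 0 4 (vnil Nat)) (\(v : Eq Nat 4 4). vcons Nat 0 4 (vnil Nat))


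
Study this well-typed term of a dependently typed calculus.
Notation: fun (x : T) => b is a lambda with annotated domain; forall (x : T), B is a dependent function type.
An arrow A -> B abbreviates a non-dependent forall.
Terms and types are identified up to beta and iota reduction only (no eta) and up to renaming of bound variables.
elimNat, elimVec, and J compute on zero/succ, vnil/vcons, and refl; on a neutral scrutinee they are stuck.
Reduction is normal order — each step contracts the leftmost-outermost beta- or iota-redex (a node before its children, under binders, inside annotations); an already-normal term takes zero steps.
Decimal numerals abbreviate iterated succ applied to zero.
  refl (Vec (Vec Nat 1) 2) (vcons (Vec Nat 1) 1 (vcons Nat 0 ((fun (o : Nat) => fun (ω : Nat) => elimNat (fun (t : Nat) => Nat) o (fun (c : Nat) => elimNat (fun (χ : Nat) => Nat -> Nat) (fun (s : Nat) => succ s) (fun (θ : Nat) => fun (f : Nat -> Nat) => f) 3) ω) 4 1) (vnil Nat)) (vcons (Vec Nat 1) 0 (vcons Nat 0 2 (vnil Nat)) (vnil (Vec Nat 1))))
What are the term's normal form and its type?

normal form:
  refl (Vec (Vec Nat 1) 2) (vcons (Vec Nat 1) 1 (vcons Nat 0 5 (vnil Nat)) (vcons (Vec Nat 1) 0 (vcons Nat 0 2 (vnil Nat)) (vnil (Vec Nat 1))))
type:
  Eq (Vec (Vec Nat 1) 2) (vcons (Vec Nat 1) 1 (vcons Nat 0 5 (vnil Nat)) (vcons (Vec Nat 1) 0 (vcons Nat 0 2 (vnil Nat)) (vnil (Vec Nat 1)))) (vcons (Vec Nat 1) 1 (vcons Nat 0 5 (vnil Nat)) (vcons (Vec Nat 1) 0 (vcons Nat 0 2 (vnil Nat)) (vnil (Vec Nat 1))))
observation: 16 normal-order steps normalize the term, beginning with a beta-redex.
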